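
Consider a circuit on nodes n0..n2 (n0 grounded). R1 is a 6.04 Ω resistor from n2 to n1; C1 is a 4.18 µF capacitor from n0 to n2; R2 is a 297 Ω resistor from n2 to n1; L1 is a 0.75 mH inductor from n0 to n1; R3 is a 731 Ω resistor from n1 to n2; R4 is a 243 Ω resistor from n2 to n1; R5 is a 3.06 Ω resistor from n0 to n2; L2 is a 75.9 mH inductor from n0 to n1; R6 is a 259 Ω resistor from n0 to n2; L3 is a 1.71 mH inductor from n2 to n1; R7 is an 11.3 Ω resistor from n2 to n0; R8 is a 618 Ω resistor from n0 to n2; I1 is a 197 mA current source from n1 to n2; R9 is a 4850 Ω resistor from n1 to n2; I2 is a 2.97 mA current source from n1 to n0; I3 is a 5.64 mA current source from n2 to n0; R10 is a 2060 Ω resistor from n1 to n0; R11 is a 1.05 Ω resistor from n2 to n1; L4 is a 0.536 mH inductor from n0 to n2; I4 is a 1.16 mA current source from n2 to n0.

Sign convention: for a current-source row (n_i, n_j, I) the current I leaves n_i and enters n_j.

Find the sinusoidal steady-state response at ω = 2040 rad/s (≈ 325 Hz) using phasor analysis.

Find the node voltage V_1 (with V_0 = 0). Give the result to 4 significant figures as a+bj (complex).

MNA unknowns: 2 node voltages V₁..V_2
R1: Y=0.1656+0.000j on G[2,1]
C1: Y=0.000+0.008527j on G[0,2]
R2: Y=0.003367+0.000j on G[2,1]
L1: Y=0.000-0.6536j on G[0,1]
R3: Y=0.001368+0.000j on G[1,2]
R4: Y=0.004115+0.000j on G[2,1]
R5: Y=0.3268+0.000j on G[0,2]
L2: Y=0.000-0.006458j on G[0,1]
R6: Y=0.003861+0.000j on G[0,2]
L3: Y=0.000-0.2867j on G[2,1]
R7: Y=0.08850+0.000j on G[2,0]
R8: Y=0.001618+0.000j on G[0,2]
I1: z[1]−=0.197, z[2]+=0.197
R9: Y=0.0002062+0.000j on G[1,2]
I2: z[1]−=0.00297, z[0]+=0.00297
I3: z[2]−=0.00564, z[0]+=0.00564
R10: Y=0.0004854+0.000j on G[1,0]
R11: Y=0.9524+0.000j on G[2,1]
L4: Y=0.000-0.9145j on G[0,2]
I4: z[2]−=0.00116, z[0]+=0.00116
solve → V1=-0.06860-0.06211j, V2=0.05426+0.009298j

-0.06860-0.06211j V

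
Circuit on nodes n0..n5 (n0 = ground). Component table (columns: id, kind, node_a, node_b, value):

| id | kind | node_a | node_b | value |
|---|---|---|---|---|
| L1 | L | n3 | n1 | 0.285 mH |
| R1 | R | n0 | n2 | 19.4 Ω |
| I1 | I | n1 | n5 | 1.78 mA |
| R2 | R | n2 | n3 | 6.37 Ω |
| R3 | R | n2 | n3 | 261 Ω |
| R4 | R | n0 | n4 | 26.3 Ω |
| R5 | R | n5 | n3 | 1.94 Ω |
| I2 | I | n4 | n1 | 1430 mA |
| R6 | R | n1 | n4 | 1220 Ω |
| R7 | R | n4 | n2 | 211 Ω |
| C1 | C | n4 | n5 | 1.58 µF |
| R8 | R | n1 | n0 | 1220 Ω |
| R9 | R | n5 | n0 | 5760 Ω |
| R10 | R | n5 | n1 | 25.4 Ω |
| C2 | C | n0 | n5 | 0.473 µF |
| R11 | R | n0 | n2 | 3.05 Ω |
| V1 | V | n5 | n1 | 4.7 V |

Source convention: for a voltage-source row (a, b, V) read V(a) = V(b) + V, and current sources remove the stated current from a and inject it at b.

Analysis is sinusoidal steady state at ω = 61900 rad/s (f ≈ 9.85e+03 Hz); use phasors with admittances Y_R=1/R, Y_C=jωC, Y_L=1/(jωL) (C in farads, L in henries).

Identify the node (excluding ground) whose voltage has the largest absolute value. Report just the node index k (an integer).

4

Apply KCL at each of the 5 non-ground nodes and solve the resulting linear system.
Node n1: branches {L1, I1, I2, R6, R8, R10, V1} → V_1 = -4.340-4.463j
Node n2: branches {R1, R2, R3, R7, R11} → V_2 = 0.02118-0.8789j
Node n3: branches {L1, R2, R3, R5} → V_3 = 0.1766-3.232j
Node n4: branches {R4, I2, R6, R7, C1} → V_4 = -3.556+8.609j
Node n5: branches {I1, R5, C1, R9, R10, C2, V1} → V_5 = 0.3604-4.463j
Source currents: i(V1)=-1.687+0.2416j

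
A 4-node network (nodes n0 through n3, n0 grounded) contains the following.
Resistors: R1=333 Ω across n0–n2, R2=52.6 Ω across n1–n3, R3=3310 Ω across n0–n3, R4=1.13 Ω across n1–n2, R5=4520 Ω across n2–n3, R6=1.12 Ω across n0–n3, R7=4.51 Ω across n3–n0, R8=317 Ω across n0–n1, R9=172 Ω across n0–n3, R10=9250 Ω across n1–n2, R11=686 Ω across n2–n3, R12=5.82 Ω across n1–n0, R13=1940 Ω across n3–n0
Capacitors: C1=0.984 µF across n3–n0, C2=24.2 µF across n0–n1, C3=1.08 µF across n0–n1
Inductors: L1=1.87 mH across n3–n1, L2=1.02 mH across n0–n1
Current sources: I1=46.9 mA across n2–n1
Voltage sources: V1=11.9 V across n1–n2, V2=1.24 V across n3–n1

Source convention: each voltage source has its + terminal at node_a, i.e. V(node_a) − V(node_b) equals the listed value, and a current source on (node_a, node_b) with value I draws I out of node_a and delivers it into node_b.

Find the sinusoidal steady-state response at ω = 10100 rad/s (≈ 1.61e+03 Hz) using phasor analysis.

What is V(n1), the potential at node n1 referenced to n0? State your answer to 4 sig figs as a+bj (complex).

Apply KCL at each of the 3 non-ground nodes and solve the resulting linear system.
Node n1: branches {R2, L1, R4, L2, I1, C2, R8, C3, R10, R12, V1, V2} → V_1 = -1.027+0.1234j
Node n2: branches {R1, R4, R5, I1, R10, R11, V1} → V_2 = -12.93+0.1234j
Node n3: branches {C1, R2, R3, L1, R5, R6, R7, R9, R11, R13, V2} → V_3 = 0.2134+0.1234j
Source currents: i(V1)=-10.55+0.0003707j, i(V2)=-0.2836-0.07486j

-1.027+0.1234j V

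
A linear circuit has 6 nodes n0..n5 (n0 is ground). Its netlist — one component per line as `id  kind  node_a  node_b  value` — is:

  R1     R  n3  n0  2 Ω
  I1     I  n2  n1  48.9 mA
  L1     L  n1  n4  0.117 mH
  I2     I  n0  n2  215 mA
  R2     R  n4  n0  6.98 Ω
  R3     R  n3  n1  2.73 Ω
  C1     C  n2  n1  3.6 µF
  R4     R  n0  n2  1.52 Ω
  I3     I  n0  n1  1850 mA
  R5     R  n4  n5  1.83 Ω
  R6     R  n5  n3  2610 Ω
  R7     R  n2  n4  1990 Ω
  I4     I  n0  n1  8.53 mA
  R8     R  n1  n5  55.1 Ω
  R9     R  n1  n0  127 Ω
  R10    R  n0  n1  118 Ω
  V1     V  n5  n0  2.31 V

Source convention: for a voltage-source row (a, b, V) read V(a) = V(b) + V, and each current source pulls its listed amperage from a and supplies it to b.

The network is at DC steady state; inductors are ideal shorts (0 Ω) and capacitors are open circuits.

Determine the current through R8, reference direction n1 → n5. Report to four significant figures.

0.02035 A

MNA unknowns: 5 node voltages V₁..V_5 plus 2 source currents (L1, V1)
R1: Y=0.5000 on G[3,0]
I1: z[2]−=0.0489, z[1]+=0.0489
L1: row V1−V4=0, i_L1 at 1,4
I2: z[0]−=0.215, z[2]+=0.215
R2: Y=0.1433 on G[4,0]
R3: Y=0.3663 on G[3,1]
C1: Y=0.000 on G[2,1]
R4: Y=0.6579 on G[0,2]
I3: z[0]−=1.85, z[1]+=1.85
R5: Y=0.5464 on G[4,5]
R6: Y=0.0003831 on G[5,3]
R7: Y=0.0005025 on G[2,4]
I4: z[0]−=0.00853, z[1]+=0.00853
R8: Y=0.01815 on G[1,5]
R9: Y=0.007874 on G[1,0]
R10: Y=0.008475 on G[0,1]
V1: row V5−V0=2.31, i_V1 at 5,0
solve → V1=3.431, V2=0.2549, V3=1.451, V4=3.431, V5=2.310
aux → i_L1=1.106, i_V1=0.6326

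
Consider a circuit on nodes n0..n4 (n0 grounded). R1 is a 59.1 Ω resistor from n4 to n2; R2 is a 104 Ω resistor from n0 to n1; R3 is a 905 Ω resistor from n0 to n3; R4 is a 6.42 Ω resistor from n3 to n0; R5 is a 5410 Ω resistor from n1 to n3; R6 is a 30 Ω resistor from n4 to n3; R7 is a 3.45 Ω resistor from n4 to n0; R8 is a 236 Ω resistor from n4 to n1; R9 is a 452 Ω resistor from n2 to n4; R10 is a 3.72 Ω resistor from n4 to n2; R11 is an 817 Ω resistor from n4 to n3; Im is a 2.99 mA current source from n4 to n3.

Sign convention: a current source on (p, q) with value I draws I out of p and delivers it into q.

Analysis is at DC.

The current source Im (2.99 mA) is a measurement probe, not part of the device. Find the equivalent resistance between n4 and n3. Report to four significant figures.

Apply KCL at each of the 4 non-ground nodes and solve the resulting linear system.
Node n1: branches {R2, R5, R8} → V_1 = -0.002116
Node n2: branches {R1, R9, R10} → V_2 = -0.007629
Node n3: branches {R3, R4, R5, R6, R11, Im} → V_3 = 0.01423
Node n4: branches {R1, R6, R7, R8, R9, R10, R11, Im} → V_4 = -0.007629

R_eq = 7.310 Ω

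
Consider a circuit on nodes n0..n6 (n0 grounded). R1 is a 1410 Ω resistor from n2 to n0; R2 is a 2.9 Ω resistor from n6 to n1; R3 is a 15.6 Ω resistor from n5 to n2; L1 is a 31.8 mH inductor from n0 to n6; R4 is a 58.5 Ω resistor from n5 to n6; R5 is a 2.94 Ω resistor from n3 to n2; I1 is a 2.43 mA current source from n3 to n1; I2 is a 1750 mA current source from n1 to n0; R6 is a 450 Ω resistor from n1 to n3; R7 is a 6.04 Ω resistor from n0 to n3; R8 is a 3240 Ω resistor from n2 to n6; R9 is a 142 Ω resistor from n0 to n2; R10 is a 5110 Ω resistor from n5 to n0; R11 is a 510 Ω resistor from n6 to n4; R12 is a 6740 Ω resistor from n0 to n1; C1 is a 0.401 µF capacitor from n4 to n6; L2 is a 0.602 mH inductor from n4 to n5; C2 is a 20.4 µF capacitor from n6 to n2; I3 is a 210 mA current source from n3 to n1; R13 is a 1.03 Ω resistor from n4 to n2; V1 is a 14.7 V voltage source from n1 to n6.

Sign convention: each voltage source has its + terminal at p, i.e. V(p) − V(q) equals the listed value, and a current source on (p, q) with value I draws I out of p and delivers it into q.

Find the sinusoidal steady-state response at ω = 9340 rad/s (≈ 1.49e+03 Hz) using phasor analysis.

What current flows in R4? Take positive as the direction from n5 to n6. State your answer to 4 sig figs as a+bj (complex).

0.008766-0.1329j A

Apply KCL at each of the 6 non-ground nodes and solve the resulting linear system.
Node n1: branches {R2, I1, I2, R6, R12, I3, V1} → V_1 = -0.7959+7.599j
Node n2: branches {R1, R3, R5, R8, R9, C2, R13} → V_2 = -14.35-0.4954j
Node n3: branches {R5, I1, R6, R7, I3} → V_3 = -10.03-0.2985j
Node n4: branches {R11, C1, L2, R13} → V_4 = -14.35-0.3681j
Node n5: branches {R3, R4, R10, L2} → V_5 = -14.98-0.1741j
Node n6: branches {R2, L1, R4, R8, R11, C1, C2, V1} → V_6 = -15.50+7.599j
Source currents: i(V1)=-6.627-0.01868j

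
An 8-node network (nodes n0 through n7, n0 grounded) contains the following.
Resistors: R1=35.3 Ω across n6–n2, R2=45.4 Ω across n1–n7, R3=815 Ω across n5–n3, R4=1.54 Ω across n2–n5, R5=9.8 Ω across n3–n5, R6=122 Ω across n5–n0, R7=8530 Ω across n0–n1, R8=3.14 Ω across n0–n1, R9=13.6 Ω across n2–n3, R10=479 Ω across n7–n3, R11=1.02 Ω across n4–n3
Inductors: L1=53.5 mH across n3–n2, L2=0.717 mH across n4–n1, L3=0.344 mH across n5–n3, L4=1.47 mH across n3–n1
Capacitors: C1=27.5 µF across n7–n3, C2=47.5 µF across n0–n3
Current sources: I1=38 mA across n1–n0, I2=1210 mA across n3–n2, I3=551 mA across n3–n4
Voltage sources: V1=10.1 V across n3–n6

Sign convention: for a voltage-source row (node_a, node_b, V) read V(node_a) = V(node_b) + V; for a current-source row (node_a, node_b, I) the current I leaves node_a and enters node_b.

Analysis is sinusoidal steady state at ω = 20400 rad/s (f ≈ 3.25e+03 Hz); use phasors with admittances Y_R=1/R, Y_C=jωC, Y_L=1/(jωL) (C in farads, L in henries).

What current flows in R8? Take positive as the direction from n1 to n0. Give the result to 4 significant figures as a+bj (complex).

-0.01575-0.04114j A

Apply KCL at each of the 7 non-ground nodes and solve the resulting linear system.
Node n1: branches {R2, L2, R7, R8, I1, L4} → V_1 = -0.04945-0.1292j
Node n2: branches {R1, R4, L1, R9, I2} → V_2 = 3.536+1.690j
Node n3: branches {R3, R5, L1, L3, C1, C2, R9, I2, L4, I3, R10, R11, V1} → V_3 = 0.02604+0.04551j
Node n4: branches {L2, I3, R11} → V_4 = 0.5728+0.08890j
Node n5: branches {R3, R4, R5, L3, R6} → V_5 = 2.666+1.943j
Node n6: branches {R1, V1} → V_6 = -10.07+0.04551j
Node n7: branches {R2, C1, R10} → V_7 = 0.01906+0.04817j
Source currents: i(V1)=-0.3855-0.04659j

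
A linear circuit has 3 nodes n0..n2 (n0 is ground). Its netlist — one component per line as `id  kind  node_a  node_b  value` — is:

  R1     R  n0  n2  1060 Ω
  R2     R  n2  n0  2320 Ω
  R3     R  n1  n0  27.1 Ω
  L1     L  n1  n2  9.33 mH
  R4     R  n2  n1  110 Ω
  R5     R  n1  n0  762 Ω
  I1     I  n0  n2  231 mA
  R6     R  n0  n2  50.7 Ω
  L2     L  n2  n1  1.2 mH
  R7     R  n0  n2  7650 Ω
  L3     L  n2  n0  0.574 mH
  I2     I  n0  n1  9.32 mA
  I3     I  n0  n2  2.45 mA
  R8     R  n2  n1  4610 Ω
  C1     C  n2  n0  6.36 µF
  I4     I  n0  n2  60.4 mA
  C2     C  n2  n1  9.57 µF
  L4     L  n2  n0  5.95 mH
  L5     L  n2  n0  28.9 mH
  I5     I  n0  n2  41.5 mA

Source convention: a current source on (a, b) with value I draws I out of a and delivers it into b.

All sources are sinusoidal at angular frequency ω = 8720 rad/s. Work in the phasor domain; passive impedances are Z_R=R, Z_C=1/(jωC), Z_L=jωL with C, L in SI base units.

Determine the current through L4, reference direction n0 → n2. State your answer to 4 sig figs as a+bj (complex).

Apply KCL at each of the 2 non-ground nodes and solve the resulting linear system.
Node n1: branches {R3, L1, R4, R5, L2, I2, R8, C2} → V_1 = 0.8809+0.6168j
Node n2: branches {R1, R2, L1, R4, I1, R6, L2, R7, L3, I3, R8, C1, I4, C2, L4, L5, I5} → V_2 = 0.3699+1.809j

-0.03487+0.007128j A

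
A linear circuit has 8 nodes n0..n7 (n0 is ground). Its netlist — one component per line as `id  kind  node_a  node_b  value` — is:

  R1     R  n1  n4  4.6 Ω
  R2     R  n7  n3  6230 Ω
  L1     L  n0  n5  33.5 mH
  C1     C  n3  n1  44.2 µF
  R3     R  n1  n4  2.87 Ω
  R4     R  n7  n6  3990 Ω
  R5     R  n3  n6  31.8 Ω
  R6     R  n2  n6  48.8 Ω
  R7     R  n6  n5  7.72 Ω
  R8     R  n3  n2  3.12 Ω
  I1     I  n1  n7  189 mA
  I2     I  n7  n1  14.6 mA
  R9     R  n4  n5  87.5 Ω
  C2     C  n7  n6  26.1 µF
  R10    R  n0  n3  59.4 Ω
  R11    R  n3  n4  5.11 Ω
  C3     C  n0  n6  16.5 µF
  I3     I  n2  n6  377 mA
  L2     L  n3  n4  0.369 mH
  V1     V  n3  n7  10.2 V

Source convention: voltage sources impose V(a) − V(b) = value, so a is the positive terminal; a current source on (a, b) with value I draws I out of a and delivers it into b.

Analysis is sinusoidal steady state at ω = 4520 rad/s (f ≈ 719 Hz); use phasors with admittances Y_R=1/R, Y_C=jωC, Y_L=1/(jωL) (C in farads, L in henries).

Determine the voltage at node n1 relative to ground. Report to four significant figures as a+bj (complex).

Apply KCL at each of the 7 non-ground nodes and solve the resulting linear system.
Node n1: branches {R1, C1, R3, I1, I2} → V_1 = 3.343+7.363j
Node n2: branches {R6, R8, I3} → V_2 = 2.470+7.147j
Node n3: branches {R2, C1, R5, R8, R10, R11, L2, V1} → V_3 = 3.922+7.539j
Node n4: branches {R1, R3, R9, R11, L2} → V_4 = 3.714+7.159j
Node n5: branches {L1, R7, R9} → V_5 = -1.448+1.443j
Node n6: branches {R4, R5, R6, R7, C2, C3, I3} → V_6 = -1.830+1.013j
Node n7: branches {R2, R4, I1, I2, C2, V1} → V_7 = -6.278+7.539j
Source currents: i(V1)=-0.9470-0.5232j

3.343+7.363j V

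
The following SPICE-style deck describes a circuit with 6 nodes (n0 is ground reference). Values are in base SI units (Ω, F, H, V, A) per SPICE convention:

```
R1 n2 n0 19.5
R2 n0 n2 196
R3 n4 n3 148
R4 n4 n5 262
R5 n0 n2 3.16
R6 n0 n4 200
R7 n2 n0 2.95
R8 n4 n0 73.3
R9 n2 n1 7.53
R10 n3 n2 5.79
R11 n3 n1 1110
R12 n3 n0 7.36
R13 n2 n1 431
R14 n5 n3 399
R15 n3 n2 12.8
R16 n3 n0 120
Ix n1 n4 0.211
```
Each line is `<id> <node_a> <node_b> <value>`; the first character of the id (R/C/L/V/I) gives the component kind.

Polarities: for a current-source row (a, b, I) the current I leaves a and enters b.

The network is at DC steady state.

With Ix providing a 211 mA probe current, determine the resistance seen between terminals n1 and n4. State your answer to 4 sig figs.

Element admittances at DC:
  Y(R1) = 0.05128 S between n2,n0
  Y(R2) = 0.005102 S between n0,n2
  Y(R3) = 0.006757 S between n4,n3
  Y(R4) = 0.003817 S between n4,n5
  Y(R5) = 0.3165 S between n0,n2
  Y(R6) = 0.005000 S between n0,n4
  Y(R7) = 0.3390 S between n2,n0
  Y(R8) = 0.01364 S between n4,n0
  Y(R9) = 0.1328 S between n2,n1
  Y(R10) = 0.1727 S between n3,n2
  Y(R11) = 0.0009009 S between n3,n1
  Y(R12) = 0.1359 S between n3,n0
  Y(R13) = 0.002320 S between n2,n1
  Y(R14) = 0.002506 S between n5,n3
  Y(R15) = 0.07812 S between n3,n2
  Y(R16) = 0.008333 S between n3,n0
  Ix: injects 0.211 A into n4 (from n1)
Assemble and solve the 5×5 MNA system:
  V(n1)=-1.760  V(n2)=-0.2108  V(n3)=0.02584  V(n4)=7.848  V(n5)=4.748

R_eq = 45.54 Ω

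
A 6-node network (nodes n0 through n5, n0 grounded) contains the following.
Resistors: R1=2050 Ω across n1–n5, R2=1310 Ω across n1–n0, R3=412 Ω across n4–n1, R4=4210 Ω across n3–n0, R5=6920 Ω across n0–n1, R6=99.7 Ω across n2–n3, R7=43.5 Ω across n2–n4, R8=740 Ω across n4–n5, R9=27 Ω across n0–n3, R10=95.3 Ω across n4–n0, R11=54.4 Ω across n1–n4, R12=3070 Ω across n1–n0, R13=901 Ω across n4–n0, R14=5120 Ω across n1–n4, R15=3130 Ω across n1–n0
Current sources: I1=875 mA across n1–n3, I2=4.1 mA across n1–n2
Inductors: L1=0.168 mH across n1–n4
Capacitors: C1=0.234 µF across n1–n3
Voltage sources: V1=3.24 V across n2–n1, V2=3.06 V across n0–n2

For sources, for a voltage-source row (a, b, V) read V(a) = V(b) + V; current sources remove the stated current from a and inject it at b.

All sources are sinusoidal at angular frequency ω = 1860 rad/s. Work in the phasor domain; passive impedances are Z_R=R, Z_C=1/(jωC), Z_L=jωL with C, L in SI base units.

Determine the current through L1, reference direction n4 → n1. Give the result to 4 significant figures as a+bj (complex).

0.1475-0.002580j A

MNA unknowns: 5 node voltages V₁..V_5 plus 2 source currents (V1, V2)
R1: Y=0.0004878+0.000j on G[1,5]
R2: Y=0.0007634+0.000j on G[1,0]
R3: Y=0.002427+0.000j on G[4,1]
R4: Y=0.0002375+0.000j on G[3,0]
R5: Y=0.0001445+0.000j on G[0,1]
I1: z[1]−=0.875, z[3]+=0.875
R6: Y=0.01003+0.000j on G[2,3]
R7: Y=0.02299+0.000j on G[2,4]
R8: Y=0.001351+0.000j on G[4,5]
R9: Y=0.03704+0.000j on G[0,3]
R10: Y=0.01049+0.000j on G[4,0]
R11: Y=0.01838+0.000j on G[1,4]
R12: Y=0.0003257+0.000j on G[1,0]
L1: Y=0.000-3.200j on G[1,4]
R13: Y=0.001110+0.000j on G[4,0]
I2: z[1]−=0.0041, z[2]+=0.0041
R14: Y=0.0001953+0.000j on G[1,4]
C1: Y=0.000+0.0004352j on G[1,3]
R15: Y=0.0003195+0.000j on G[1,0]
V1: row V2−V1=3.24, i_V1 at 2,1
V2: row V0−V2=3.06, i_V2 at 0,2
solve → V1=-6.300+0.000j, V2=-3.060+0.000j, V3=17.85-0.2222j, V4=-6.299+0.04610j, V5=-6.299+0.03387j
aux → i_V1=0.7217-0.008915j, i_V2=0.5823-0.007746j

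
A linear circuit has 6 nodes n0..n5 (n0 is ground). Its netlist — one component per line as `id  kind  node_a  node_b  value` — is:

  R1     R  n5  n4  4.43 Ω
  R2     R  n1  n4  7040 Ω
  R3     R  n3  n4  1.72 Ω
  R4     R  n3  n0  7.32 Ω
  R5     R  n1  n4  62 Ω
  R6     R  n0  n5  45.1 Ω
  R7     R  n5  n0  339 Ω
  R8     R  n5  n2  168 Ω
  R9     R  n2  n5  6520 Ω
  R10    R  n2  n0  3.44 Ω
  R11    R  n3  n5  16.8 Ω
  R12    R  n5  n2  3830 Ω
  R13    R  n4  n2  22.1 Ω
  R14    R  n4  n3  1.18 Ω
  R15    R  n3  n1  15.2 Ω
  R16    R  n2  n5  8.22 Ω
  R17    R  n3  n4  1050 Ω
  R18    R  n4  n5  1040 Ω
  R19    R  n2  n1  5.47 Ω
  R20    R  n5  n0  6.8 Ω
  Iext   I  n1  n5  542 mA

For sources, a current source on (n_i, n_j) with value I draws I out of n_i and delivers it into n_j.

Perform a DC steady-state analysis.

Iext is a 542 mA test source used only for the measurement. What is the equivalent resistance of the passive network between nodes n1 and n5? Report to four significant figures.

R_eq = 5.964 Ω

Apply KCL at each of the 5 non-ground nodes and solve the resulting linear system.
Node n1: branches {R2, R5, R15, R19, Iext} → V_1 = -2.387
Node n2: branches {R8, R9, R10, R12, R13, R16, R19} → V_2 = -0.5020
Node n3: branches {R3, R4, R11, R14, R15, R17} → V_3 = 0.002952
Node n4: branches {R1, R2, R3, R5, R13, R14, R17, R18} → V_4 = 0.07815
Node n5: branches {R1, R6, R7, R8, R9, R11, R12, R16, R18, R20, Iext} → V_5 = 0.8452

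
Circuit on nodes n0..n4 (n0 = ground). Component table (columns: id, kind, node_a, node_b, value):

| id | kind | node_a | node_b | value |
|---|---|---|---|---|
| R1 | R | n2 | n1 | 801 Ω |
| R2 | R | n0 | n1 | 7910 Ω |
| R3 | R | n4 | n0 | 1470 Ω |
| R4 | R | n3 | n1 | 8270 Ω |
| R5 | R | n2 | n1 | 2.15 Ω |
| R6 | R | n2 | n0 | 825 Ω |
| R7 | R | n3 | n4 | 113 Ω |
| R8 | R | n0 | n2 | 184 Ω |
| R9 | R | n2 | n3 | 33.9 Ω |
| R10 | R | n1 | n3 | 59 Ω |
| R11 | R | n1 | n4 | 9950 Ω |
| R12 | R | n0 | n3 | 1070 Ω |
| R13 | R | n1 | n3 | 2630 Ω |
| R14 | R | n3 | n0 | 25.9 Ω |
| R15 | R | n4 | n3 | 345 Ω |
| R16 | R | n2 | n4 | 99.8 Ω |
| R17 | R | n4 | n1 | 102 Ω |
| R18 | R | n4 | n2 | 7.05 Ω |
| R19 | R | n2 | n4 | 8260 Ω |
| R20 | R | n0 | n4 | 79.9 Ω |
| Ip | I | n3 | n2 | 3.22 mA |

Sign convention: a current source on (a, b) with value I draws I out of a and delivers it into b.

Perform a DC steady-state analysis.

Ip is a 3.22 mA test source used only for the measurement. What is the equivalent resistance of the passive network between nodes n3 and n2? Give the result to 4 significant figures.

R_eq = 14.50 Ω

MNA unknowns: 4 node voltages V₁..V_4
R1: Y=0.001248 on G[2,1]
R2: Y=0.0001264 on G[0,1]
R3: Y=0.0006803 on G[4,0]
R4: Y=0.0001209 on G[3,1]
R5: Y=0.4651 on G[2,1]
R6: Y=0.001212 on G[2,0]
R7: Y=0.008850 on G[3,4]
R8: Y=0.005435 on G[0,2]
R9: Y=0.02950 on G[2,3]
R10: Y=0.01695 on G[1,3]
R11: Y=0.0001005 on G[1,4]
R12: Y=0.0009346 on G[0,3]
R13: Y=0.0003802 on G[1,3]
R14: Y=0.03861 on G[3,0]
R15: Y=0.002899 on G[4,3]
R16: Y=0.01002 on G[2,4]
R17: Y=0.009804 on G[4,1]
R18: Y=0.1418 on G[4,2]
R19: Y=0.0001211 on G[2,4]
R20: Y=0.01252 on G[0,4]
Ip: z[3]−=0.00322, z[2]+=0.00322
solve → V1=0.03044, V2=0.03220, V3=-0.01449, V4=0.02690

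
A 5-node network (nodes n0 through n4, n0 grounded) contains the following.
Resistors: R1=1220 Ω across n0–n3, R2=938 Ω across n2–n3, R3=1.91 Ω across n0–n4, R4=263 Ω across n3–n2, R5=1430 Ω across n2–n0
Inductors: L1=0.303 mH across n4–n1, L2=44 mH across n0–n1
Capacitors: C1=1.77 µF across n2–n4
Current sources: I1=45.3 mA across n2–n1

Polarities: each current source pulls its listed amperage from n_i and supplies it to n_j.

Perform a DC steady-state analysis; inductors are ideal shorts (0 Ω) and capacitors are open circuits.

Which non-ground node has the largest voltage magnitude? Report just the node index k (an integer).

2

Apply KCL at each of the 4 non-ground nodes and solve the resulting linear system.
Node n1: branches {L1, L2, I1} → V_1 = 0.000
Node n2: branches {R2, R4, C1, R5, I1} → V_2 = -32.34
Node n3: branches {R1, R2, R4} → V_3 = -27.68
Node n4: branches {R3, L1, C1} → V_4 = 0.000
Source currents: i(L1)=0.000, i(L2)=-0.04530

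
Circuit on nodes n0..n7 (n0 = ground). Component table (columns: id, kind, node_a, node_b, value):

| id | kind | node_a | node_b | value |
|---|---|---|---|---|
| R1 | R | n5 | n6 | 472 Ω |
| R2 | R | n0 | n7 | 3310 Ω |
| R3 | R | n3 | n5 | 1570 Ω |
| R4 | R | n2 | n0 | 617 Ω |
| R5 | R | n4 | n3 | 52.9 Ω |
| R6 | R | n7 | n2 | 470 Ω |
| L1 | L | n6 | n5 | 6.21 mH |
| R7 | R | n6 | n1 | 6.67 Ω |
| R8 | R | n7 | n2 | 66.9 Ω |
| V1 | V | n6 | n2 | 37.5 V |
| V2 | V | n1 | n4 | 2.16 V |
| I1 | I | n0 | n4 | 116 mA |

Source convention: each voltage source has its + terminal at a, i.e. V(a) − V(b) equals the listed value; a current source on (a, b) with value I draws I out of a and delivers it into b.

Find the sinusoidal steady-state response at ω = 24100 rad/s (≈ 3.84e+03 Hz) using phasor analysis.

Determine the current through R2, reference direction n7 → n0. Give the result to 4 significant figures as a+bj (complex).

MNA unknowns: 7 node voltages V₁..V_7 plus 2 source currents (V1, V2)
R1: Y=0.002119+0.000j on G[5,6]
R2: Y=0.0003021+0.000j on G[0,7]
R3: Y=0.0006369+0.000j on G[3,5]
R4: Y=0.001621+0.000j on G[2,0]
R5: Y=0.01890+0.000j on G[4,3]
R6: Y=0.002128+0.000j on G[7,2]
L1: Y=0.000-0.006682j on G[6,5]
R7: Y=0.1499+0.000j on G[6,1]
R8: Y=0.01495+0.000j on G[7,2]
V1: row V6−V2=37.5, i_V1 at 6,2
V2: row V1−V4=2.16, i_V2 at 1,4
I1: z[0]−=0.116, z[4]+=0.116
solve → V1=98.77-0.0004465j, V2=60.49+0.000j, V3=96.65-0.003987j, V4=96.61-0.0004465j, V5=97.95-0.1091j, V6=97.99+0.000j, V7=59.44+0.000j
aux → i_V1=0.1160+0.000j, i_V2=-0.1168+6.694e-05j

0.01796+0.000j A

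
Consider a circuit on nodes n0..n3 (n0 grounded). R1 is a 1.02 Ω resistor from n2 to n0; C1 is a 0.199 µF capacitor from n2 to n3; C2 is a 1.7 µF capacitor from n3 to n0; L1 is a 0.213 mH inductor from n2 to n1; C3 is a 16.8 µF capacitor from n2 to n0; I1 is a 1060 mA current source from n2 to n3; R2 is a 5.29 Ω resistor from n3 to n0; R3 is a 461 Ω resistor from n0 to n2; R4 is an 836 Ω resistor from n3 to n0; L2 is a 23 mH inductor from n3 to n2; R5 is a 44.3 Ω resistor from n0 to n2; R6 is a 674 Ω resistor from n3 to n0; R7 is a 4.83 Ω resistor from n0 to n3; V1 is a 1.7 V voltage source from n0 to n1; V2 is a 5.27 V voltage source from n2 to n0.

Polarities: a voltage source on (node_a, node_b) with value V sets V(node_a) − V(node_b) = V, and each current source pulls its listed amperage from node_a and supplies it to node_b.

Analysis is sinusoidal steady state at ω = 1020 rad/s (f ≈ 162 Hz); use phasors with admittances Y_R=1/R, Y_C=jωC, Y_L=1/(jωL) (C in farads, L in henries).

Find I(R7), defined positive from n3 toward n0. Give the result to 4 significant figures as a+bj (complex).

0.5564-0.05930j A

Apply KCL at each of the 3 non-ground nodes and solve the resulting linear system.
Node n1: branches {L1, V1} → V_1 = -1.700+0.000j
Node n2: branches {R1, C1, L1, C3, I1, R3, L2, R5, V2} → V_2 = 5.270+0.000j
Node n3: branches {C1, C2, I1, R2, R4, L2, R6, R7} → V_3 = 2.688-0.2864j
Source currents: i(V1)=0.000+32.08j, i(V2)=-6.369+32.10j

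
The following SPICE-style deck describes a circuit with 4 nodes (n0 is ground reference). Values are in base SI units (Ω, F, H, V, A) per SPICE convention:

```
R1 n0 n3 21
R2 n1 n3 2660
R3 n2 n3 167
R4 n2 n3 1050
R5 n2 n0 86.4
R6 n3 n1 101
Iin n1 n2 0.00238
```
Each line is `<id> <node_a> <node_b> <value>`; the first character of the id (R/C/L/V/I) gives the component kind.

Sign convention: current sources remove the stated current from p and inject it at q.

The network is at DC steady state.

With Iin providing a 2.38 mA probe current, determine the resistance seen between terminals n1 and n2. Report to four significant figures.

R_eq = 158.8 Ω

MNA unknowns: 3 node voltages V₁..V_3
R1: Y=0.04762 on G[0,3]
R2: Y=0.0003759 on G[1,3]
R3: Y=0.005988 on G[2,3]
R4: Y=0.0009524 on G[2,3]
R5: Y=0.01157 on G[2,0]
R6: Y=0.009901 on G[3,1]
Iin: z[1]−=0.00238, z[2]+=0.00238
solve → V1=-0.2602, V2=0.1178, V3=-0.02864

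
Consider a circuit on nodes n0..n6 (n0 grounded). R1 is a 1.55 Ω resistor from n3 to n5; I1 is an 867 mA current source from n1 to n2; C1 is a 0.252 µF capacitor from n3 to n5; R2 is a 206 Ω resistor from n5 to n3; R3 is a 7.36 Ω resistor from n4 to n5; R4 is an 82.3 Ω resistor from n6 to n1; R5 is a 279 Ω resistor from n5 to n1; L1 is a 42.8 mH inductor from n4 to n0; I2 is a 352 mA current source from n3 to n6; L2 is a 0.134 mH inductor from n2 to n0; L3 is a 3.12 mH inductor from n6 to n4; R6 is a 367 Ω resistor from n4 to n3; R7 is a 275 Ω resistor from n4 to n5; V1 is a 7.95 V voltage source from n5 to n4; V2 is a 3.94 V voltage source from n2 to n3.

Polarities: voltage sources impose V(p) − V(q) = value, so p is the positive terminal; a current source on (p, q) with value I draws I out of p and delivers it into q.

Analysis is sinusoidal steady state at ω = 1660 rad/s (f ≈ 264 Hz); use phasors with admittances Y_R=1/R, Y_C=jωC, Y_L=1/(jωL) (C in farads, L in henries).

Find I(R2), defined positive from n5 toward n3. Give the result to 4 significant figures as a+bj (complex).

-0.003641-0.001317j A

Element admittances at ω=1660 rad/s:
  Y(R1) = 0.6452+0.000j S between n3,n5
  I1: injects 0.867 A into n2 (from n1)
  Y(C1) = 0.000+0.0004183j S between n3,n5
  Y(R2) = 0.004854+0.000j S between n5,n3
  Y(R3) = 0.1359+0.000j S between n4,n5
  Y(R4) = 0.01215+0.000j S between n6,n1
  Y(R5) = 0.003584+0.000j S between n5,n1
  Y(L1) = 0.000-0.01407j S between n4,n0
  I2: injects 0.352 A into n6 (from n3)
  Y(L2) = 0.000-4.496j S between n2,n0
  Y(L3) = 0.000-0.1931j S between n6,n4
  Y(R6) = 0.002725+0.000j S between n4,n3
  Y(R7) = 0.003636+0.000j S between n4,n5
  V1: constraint V(n5)−V(n4) = 7.95
  V2: constraint V(n2)−V(n3) = 3.94
Assemble and solve the 8×8 MNA system:
  V(n1)=-65.91-1.452j  V(n2)=0.03945+0.0008465j  V(n3)=-3.901+0.0008465j  V(n4)=-12.60-0.2704j  V(n5)=-4.651-0.2704j  V(n6)=-12.62-1.801j
  i(V1)=-0.8411+0.1724j  i(V2)=0.8632+0.1774j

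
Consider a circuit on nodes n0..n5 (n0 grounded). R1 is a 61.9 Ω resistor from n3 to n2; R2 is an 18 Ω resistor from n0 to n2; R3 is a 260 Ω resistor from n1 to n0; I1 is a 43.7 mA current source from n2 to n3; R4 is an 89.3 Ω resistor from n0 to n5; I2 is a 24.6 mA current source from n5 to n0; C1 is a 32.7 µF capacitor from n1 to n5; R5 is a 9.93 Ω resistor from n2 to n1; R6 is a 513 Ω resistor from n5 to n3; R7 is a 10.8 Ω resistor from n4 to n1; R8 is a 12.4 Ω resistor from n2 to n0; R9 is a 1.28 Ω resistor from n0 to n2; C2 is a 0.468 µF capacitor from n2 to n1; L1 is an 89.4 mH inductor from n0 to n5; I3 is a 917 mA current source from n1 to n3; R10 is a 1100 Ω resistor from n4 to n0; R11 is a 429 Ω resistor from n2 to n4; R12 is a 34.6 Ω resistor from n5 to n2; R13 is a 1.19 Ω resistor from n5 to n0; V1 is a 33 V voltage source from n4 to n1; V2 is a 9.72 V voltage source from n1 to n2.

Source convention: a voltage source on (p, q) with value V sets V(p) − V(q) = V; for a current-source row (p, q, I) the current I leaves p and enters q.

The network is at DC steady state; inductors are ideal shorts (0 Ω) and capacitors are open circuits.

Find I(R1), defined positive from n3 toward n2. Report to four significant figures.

MNA unknowns: 5 node voltages V₁..V_5 plus 3 source currents (L1, V1, V2)
R1: Y=0.01616 on G[3,2]
R2: Y=0.05556 on G[0,2]
R3: Y=0.003846 on G[1,0]
I1: z[2]−=0.0437, z[3]+=0.0437
R4: Y=0.01120 on G[0,5]
I2: z[5]−=0.0246, z[0]+=0.0246
C1: Y=0.000 on G[1,5]
R5: Y=0.1007 on G[2,1]
R6: Y=0.001949 on G[5,3]
R7: Y=0.09259 on G[4,1]
R8: Y=0.08065 on G[2,0]
R9: Y=0.7812 on G[0,2]
C2: Y=0.000 on G[2,1]
L1: row V0−V5=0, i_L1 at 0,5
I3: z[1]−=0.917, z[3]+=0.917
R10: Y=0.0009091 on G[4,0]
R11: Y=0.002331 on G[2,4]
R12: Y=0.02890 on G[5,2]
R13: Y=0.8403 on G[5,0]
V1: row V4−V1=33, i_V1 at 4,1
V2: row V1−V2=9.72, i_V2 at 1,2
solve → V1=9.531, V2=-0.1886, V3=52.90, V4=42.53, V5=0.000
aux → i_L1=-0.07306, i_V1=-3.194, i_V2=-2.071

0.8576 A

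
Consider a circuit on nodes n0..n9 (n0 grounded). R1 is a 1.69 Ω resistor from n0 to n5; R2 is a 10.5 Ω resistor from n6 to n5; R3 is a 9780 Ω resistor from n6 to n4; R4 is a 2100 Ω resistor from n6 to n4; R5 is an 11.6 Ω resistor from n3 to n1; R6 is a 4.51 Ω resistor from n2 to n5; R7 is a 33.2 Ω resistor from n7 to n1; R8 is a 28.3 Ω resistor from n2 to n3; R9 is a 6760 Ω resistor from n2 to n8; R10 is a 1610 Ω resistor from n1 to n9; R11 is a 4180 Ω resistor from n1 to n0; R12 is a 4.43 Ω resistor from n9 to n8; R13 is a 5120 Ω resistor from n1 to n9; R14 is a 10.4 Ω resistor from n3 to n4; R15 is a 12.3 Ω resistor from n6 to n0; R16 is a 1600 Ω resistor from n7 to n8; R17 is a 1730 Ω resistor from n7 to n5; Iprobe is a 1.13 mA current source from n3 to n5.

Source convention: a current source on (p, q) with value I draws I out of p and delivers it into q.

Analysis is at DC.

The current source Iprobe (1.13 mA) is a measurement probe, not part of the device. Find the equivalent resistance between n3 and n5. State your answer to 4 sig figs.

Apply KCL at each of the 9 non-ground nodes and solve the resulting linear system.
Node n1: branches {R5, R7, R10, R11, R13} → V_1 = -0.03497
Node n2: branches {R6, R8, R9} → V_2 = -0.004850
Node n3: branches {R5, R8, R14, Iprobe} → V_3 = -0.03534
Node n4: branches {R3, R4, R14} → V_4 = -0.03513
Node n5: branches {R1, R2, R6, R17, Iprobe} → V_5 = 2.785e-05
Node n6: branches {R2, R3, R4, R15} → V_6 = -9.977e-05
Node n7: branches {R7, R16, R17} → V_7 = -0.03426
Node n8: branches {R9, R12, R16} → V_8 = -0.03188
Node n9: branches {R10, R12, R13} → V_9 = -0.03189

R_eq = 31.30 Ω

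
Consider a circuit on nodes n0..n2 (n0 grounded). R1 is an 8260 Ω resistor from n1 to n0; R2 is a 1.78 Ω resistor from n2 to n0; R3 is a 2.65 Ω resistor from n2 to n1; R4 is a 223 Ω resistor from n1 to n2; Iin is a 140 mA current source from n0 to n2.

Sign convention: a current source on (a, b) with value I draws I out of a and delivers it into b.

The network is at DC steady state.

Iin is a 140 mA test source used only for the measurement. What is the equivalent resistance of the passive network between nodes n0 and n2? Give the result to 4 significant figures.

Apply KCL at each of the 2 non-ground nodes and solve the resulting linear system.
Node n1: branches {R1, R3, R4} → V_1 = 0.2491
Node n2: branches {R2, R3, R4, Iin} → V_2 = 0.2491

R_eq = 1.780 Ω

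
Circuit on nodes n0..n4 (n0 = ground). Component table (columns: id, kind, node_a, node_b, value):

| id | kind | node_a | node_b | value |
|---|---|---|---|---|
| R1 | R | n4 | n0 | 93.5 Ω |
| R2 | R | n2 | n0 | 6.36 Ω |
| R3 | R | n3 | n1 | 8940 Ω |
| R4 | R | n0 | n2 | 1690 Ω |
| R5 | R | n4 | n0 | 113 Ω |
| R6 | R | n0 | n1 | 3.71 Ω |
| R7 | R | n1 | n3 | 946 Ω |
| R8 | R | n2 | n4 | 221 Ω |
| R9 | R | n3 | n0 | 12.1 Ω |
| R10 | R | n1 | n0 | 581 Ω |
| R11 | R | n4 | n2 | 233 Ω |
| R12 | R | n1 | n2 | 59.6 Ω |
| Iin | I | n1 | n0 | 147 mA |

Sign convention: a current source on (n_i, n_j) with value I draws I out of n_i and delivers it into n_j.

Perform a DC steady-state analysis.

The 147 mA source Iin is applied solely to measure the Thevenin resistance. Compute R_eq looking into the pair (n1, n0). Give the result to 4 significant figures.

Apply KCL at each of the 4 non-ground nodes and solve the resulting linear system.
Node n1: branches {R3, R6, R7, R10, R12, Iin} → V_1 = -0.5111
Node n2: branches {R2, R4, R8, R11, R12} → V_2 = -0.04746
Node n3: branches {R3, R7, R9} → V_3 = -0.007128
Node n4: branches {R1, R5, R8, R11} → V_4 = -0.01475

R_eq = 3.477 Ω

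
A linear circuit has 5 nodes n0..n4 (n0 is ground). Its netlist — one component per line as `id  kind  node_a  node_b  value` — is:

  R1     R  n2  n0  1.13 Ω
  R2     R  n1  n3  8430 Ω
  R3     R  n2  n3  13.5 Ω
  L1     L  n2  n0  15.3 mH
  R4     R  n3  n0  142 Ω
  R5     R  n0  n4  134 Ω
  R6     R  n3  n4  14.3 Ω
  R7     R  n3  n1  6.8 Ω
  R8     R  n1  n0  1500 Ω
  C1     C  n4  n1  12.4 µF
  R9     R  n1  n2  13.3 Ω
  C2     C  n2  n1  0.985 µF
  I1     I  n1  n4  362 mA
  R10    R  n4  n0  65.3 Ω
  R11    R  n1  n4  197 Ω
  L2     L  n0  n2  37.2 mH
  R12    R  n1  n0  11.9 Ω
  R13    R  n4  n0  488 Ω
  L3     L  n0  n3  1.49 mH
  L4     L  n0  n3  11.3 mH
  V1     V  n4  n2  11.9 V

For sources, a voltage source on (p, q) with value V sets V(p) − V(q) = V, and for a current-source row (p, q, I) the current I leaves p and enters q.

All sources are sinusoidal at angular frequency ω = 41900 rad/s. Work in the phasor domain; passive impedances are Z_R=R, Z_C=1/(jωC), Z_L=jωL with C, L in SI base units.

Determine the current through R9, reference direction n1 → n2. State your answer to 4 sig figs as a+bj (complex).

0.7191+0.2808j A

Apply KCL at each of the 4 non-ground nodes and solve the resulting linear system.
Node n1: branches {R2, R7, R8, C1, R9, C2, I1, R11, R12} → V_1 = 8.372+3.513j
Node n2: branches {R1, R3, L1, R9, C2, L2, V1} → V_2 = -1.192-0.2214j
Node n3: branches {R2, R3, R4, R6, R7, L3, L4} → V_3 = 6.225+2.005j
Node n4: branches {R5, R6, C1, I1, R10, R11, R13, V1} → V_4 = 10.71-0.2214j
Source currents: i(V1)=-2.169-1.034j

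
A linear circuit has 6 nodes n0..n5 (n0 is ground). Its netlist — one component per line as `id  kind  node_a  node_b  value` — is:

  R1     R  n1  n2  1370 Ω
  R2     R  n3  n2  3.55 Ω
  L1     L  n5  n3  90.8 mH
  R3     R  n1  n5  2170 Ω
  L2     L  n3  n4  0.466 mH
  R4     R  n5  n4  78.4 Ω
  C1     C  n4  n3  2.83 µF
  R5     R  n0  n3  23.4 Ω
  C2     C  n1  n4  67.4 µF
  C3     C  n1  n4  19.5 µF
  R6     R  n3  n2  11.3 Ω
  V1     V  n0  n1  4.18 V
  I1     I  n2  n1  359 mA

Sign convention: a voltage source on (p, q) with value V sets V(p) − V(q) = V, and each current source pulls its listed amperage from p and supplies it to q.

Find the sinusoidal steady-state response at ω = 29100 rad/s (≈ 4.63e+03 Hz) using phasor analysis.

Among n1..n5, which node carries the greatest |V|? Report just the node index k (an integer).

2

MNA unknowns: 5 node voltages V₁..V_5 plus 1 source current (V1)
R1: Y=0.0007299+0.000j on G[1,2]
R2: Y=0.2817+0.000j on G[3,2]
L1: Y=0.000-0.0003785j on G[5,3]
R3: Y=0.0004608+0.000j on G[1,5]
L2: Y=0.000-0.07374j on G[3,4]
R4: Y=0.01276+0.000j on G[5,4]
C1: Y=0.000+0.08235j on G[4,3]
R5: Y=0.04274+0.000j on G[0,3]
C2: Y=0.000+1.961j on G[1,4]
C3: Y=0.000+0.5675j on G[1,4]
R6: Y=0.08850+0.000j on G[3,2]
V1: row V0−V1=4.18, i_V1 at 0,1
I1: z[2]−=0.359, z[1]+=0.359
solve → V1=-4.180+0.000j, V2=-9.130+0.7516j, V3=-8.170+0.7531j, V4=-4.193+0.002462j, V5=-4.174+0.1168j
aux → i_V1=-0.3492+0.03218j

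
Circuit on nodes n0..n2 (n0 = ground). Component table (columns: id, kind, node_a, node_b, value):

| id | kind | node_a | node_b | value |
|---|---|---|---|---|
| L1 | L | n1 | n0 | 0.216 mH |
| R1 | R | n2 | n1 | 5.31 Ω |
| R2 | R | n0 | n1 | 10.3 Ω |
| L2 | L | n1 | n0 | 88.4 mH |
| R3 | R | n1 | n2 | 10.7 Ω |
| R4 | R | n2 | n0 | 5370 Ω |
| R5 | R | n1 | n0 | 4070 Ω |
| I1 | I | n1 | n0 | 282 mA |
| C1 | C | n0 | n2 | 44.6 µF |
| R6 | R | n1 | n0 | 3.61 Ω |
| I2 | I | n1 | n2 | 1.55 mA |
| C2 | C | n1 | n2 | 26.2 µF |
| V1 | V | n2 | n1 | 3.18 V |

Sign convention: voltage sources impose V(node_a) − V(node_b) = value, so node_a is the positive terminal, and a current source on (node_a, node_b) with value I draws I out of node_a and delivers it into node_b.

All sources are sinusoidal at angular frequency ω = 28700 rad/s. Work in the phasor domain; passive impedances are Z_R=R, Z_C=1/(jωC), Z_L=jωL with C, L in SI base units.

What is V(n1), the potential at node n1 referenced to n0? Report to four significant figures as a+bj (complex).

Element admittances at ω=28700 rad/s:
  Y(L1) = 0.000-0.1613j S between n1,n0
  Y(R1) = 0.1883+0.000j S between n2,n1
  Y(R2) = 0.09709+0.000j S between n0,n1
  Y(L2) = 0.000-0.0003942j S between n1,n0
  Y(R3) = 0.09346+0.000j S between n1,n2
  Y(R4) = 0.0001862+0.000j S between n2,n0
  Y(R5) = 0.0002457+0.000j S between n1,n0
  I1: injects 0.282 A into n0 (from n1)
  Y(C1) = 0.000+1.280j S between n0,n2
  Y(R6) = 0.2770+0.000j S between n1,n0
  I2: injects 0.00155 A into n2 (from n1)
  Y(C2) = 0.000+0.7519j S between n1,n2
  V1: constraint V(n2)−V(n1) = 3.18
Assemble and solve the 3×3 MNA system:
  V(n1)=-3.349-0.8688j  V(n2)=-0.1688-0.8688j
  i(V1)=-2.007-2.175j

-3.349-0.8688j V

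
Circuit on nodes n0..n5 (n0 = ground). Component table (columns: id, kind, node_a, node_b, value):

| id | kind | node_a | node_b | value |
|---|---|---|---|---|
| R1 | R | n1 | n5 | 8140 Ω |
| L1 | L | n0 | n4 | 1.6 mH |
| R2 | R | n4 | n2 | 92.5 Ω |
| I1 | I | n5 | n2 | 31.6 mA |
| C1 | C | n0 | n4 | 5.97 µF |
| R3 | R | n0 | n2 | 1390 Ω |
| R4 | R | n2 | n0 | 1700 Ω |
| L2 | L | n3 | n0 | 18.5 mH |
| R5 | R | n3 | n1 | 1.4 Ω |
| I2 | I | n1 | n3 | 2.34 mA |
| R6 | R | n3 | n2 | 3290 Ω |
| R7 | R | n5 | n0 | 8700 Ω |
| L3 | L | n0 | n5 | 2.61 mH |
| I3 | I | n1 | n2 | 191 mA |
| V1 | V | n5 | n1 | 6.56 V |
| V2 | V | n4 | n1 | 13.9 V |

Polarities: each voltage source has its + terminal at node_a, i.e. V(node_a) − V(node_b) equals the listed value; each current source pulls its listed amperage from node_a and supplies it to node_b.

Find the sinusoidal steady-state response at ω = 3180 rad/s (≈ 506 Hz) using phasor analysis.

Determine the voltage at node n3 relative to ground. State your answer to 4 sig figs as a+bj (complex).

-10.32-0.3170j V

Element admittances at ω=3180 rad/s:
  Y(R1) = 0.0001229+0.000j S between n1,n5
  Y(L1) = 0.000-0.1965j S between n0,n4
  Y(R2) = 0.01081+0.000j S between n4,n2
  I1: injects 0.0316 A into n2 (from n5)
  Y(C1) = 0.000+0.01898j S between n0,n4
  Y(R3) = 0.0007194+0.000j S between n0,n2
  Y(R4) = 0.0005882+0.000j S between n2,n0
  Y(L2) = 0.000-0.01700j S between n3,n0
  Y(R5) = 0.7143+0.000j S between n3,n1
  I2: injects 0.00234 A into n3 (from n1)
  Y(R6) = 0.0003040+0.000j S between n3,n2
  Y(R7) = 0.0001149+0.000j S between n5,n0
  Y(L3) = 0.000-0.1205j S between n0,n5
  I3: injects 0.191 A into n2 (from n1)
  V1: constraint V(n5)−V(n1) = 6.56
  V2: constraint V(n4)−V(n1) = 13.9
Assemble and solve the 7×7 MNA system:
  V(n1)=-10.34-0.07155j  V(n2)=20.76-0.07002j  V(n3)=-10.32-0.3170j  V(n4)=3.556-0.07155j  V(n5)=-3.784-0.07155j
  i(V1)=-0.02335-0.4560j  i(V2)=0.1987+0.6313j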